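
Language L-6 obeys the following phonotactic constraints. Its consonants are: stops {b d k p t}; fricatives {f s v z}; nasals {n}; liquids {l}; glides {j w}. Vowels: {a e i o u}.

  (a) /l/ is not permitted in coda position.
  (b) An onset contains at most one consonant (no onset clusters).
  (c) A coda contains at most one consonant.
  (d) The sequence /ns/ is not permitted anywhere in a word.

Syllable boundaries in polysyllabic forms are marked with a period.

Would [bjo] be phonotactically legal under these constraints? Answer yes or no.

no

[bjo] — violates constraint (b): syllable 1 onset /bj/ has 2 consonants (> 1) → phonotactically illegal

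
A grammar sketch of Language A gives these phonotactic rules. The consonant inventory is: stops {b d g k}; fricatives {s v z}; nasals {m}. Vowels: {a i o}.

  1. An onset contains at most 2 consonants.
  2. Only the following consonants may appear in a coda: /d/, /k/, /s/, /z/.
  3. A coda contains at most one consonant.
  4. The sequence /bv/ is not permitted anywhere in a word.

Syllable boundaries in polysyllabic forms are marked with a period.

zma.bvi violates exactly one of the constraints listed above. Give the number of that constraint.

4

zma.bvi: contains banned sequence /bv/.
This is a violation of constraint 4: "The sequence /bv/ is not permitted anywhere in a word."
The remaining constraints (1, 2, 3) are satisfied.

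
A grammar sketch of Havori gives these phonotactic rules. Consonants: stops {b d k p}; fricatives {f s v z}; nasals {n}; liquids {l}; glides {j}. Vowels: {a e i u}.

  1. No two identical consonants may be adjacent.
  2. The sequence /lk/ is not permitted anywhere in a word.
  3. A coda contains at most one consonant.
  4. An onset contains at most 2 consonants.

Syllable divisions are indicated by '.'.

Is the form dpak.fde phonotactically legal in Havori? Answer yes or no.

yes

dpak.fde — σ1 onset /dp/ (2C), coda /k/ ok; σ2 onset /fd/ (2C), coda /∅/ ok → phonotactically legal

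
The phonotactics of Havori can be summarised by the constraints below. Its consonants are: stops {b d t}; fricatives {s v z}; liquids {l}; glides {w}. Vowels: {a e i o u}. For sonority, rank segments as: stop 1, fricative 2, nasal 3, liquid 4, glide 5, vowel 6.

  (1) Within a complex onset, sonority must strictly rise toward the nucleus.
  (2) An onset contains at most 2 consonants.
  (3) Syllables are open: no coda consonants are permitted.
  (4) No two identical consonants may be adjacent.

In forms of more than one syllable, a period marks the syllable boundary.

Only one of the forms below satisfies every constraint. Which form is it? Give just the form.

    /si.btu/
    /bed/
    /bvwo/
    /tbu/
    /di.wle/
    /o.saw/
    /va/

/si.btu/ — violates constraint 1: syllable 2 onset /bt/: /b/ (stop, 1) → /t/ (stop, 1) does not rise → not permitted
/bed/ — violates constraint 3: syllable 1 coda /d/ has 1 consonant (> 0) → not permitted
/bvwo/ — violates constraint 2: syllable 1 onset /bvw/ has 3 consonants (> 2) → not permitted
/tbu/ — violates constraint 1: syllable 1 onset /tb/: /t/ (stop, 1) → /b/ (stop, 1) does not rise → not permitted
/di.wle/ — violates constraint 1: syllable 2 onset /wl/: /w/ (glide, 5) → /l/ (liquid, 4) does not rise → not permitted
/o.saw/ — violates constraint 3: syllable 2 coda /w/ has 1 consonant (> 0) → not permitted
/va/ — σ1 onset /v/, coda /∅/ ok → permitted

/va/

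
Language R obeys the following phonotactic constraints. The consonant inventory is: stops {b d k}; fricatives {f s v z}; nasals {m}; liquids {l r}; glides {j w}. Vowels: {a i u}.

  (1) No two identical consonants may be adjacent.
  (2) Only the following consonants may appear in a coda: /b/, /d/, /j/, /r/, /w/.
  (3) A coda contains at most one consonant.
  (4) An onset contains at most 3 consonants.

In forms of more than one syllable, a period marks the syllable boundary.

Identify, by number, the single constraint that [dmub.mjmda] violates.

4

[dmub.mjmda]: syllable 2 onset /mjmd/ has 4 consonants (> 3).
This is a violation of constraint 4: "An onset contains at most 3 consonants."
The remaining constraints (1, 2, 3) are satisfied.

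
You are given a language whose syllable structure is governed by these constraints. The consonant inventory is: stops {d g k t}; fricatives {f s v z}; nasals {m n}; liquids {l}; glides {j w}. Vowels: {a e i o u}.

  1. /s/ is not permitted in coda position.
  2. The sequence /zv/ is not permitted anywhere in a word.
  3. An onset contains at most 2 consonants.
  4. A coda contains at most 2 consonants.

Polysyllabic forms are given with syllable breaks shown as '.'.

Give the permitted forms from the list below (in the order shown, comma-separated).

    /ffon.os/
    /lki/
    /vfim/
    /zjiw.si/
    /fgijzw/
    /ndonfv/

/ffon.os/ — violates constraint 1: syllable 2 coda contains /s/ → not permitted
/lki/ — σ1 onset /lk/ (2C), coda /∅/ ok → permitted
/vfim/ — σ1 onset /vf/ (2C), coda /m/ ok → permitted
/zjiw.si/ — σ1 onset /zj/ (2C), coda /w/ ok; σ2 onset /s/, coda /∅/ ok → permitted
/fgijzw/ — violates constraint 4: syllable 1 coda /jzw/ has 3 consonants (> 2) → not permitted
/ndonfv/ — violates constraint 4: syllable 1 coda /nfv/ has 3 consonants (> 2) → not permitted

/lki/, /vfim/, /zjiw.si/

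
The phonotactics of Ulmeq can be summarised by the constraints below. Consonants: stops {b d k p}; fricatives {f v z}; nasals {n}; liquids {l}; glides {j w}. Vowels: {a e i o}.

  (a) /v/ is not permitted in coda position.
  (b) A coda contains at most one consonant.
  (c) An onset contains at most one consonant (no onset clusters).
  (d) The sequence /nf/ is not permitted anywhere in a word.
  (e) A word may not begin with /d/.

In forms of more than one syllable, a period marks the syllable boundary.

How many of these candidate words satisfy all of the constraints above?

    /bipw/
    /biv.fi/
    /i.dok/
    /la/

2

/bipw/ — violates constraint (b): syllable 1 coda /pw/ has 2 consonants (> 1) → ill-formed
/biv.fi/ — violates constraint (a): syllable 1 coda contains /v/ → ill-formed
/i.dok/ — σ1 onset /∅/, coda /∅/ ok; σ2 onset /d/, coda /k/ ok → well-formed
/la/ — σ1 onset /l/, coda /∅/ ok → well-formed
Well-formed: /i.dok/, /la/ → 2.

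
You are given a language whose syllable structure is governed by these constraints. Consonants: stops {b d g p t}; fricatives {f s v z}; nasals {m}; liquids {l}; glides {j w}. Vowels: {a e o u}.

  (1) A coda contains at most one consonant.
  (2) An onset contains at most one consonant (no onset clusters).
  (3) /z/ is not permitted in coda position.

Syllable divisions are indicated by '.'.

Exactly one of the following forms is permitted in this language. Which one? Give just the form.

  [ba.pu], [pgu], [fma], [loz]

[ba.pu]

[ba.pu] — σ1 onset /b/, coda /∅/ ok; σ2 onset /p/, coda /∅/ ok → permitted
[pgu] — violates constraint 2: syllable 1 onset /pg/ has 2 consonants (> 1) → not permitted
[fma] — violates constraint 2: syllable 1 onset /fm/ has 2 consonants (> 1) → not permitted
[loz] — violates constraint 3: syllable 1 coda contains /z/ → not permitted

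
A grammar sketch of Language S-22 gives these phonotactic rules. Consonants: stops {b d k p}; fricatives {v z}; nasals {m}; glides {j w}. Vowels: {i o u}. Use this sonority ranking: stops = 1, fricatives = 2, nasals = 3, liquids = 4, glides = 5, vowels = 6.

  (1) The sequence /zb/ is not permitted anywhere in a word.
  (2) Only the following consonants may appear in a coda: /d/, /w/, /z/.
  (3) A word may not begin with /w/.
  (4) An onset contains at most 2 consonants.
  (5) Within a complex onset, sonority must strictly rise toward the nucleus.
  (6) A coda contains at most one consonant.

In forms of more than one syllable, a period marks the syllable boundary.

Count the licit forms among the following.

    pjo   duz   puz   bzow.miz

pjo — σ1 onset /pj/ (1→5 rises), coda /∅/ ok → licit
duz — σ1 onset /d/, coda /z/ ok → licit
puz — σ1 onset /p/, coda /z/ ok → licit
bzow.miz — σ1 onset /bz/ (1→2 rises), coda /w/ ok; σ2 onset /m/, coda /z/ ok → licit
Licit: pjo, duz, puz, bzow.miz → 4.

4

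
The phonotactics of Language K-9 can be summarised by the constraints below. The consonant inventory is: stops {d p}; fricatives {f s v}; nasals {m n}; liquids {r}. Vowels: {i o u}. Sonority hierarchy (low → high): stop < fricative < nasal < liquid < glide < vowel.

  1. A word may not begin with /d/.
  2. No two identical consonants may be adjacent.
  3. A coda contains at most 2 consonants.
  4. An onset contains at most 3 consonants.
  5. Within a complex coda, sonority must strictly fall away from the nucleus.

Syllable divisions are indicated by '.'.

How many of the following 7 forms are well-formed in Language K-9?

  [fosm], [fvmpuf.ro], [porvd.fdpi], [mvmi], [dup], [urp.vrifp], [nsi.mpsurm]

3

[fosm] — violates constraint 5: syllable 1 coda /sm/: /s/ (fricative, 2) → /m/ (nasal, 3) does not fall → ill-formed
[fvmpuf.ro] — violates constraint 4: syllable 1 onset /fvmp/ has 4 consonants (> 3) → ill-formed
[porvd.fdpi] — violates constraint 3: syllable 1 coda /rvd/ has 3 consonants (> 2) → ill-formed
[mvmi] — σ1 onset /mvm/ (3C), coda /∅/ ok → well-formed
[dup] — violates constraint 1: word begins with /d/ → ill-formed
[urp.vrifp] — σ1 onset /∅/, coda /rp/ (4→1 falls) ok; σ2 onset /vr/ (2C), coda /fp/ (2→1 falls) ok → well-formed
[nsi.mpsurm] — σ1 onset /ns/ (2C), coda /∅/ ok; σ2 onset /mps/ (3C), coda /rm/ (4→3 falls) ok → well-formed
Well-formed: [mvmi], [urp.vrifp], [nsi.mpsurm] → 3.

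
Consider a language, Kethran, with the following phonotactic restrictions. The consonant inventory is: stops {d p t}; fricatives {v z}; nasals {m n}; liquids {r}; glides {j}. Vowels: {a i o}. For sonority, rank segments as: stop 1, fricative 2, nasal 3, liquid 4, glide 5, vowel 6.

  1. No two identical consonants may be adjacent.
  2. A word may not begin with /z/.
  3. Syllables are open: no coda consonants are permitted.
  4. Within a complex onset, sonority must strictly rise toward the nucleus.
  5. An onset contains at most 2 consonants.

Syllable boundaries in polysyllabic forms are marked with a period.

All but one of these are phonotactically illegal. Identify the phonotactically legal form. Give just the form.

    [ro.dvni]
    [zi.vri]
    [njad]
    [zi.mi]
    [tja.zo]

[tja.zo]

[ro.dvni] — violates constraint 5: syllable 2 onset /dvn/ has 3 consonants (> 2) → phonotactically illegal
[zi.vri] — violates constraint 2: word begins with /z/ → phonotactically illegal
[njad] — violates constraint 3: syllable 1 coda /d/ has 1 consonant (> 0) → phonotactically illegal
[zi.mi] — violates constraint 2: word begins with /z/ → phonotactically illegal
[tja.zo] — σ1 onset /tj/ (1→5 rises), coda /∅/ ok; σ2 onset /z/, coda /∅/ ok → phonotactically legal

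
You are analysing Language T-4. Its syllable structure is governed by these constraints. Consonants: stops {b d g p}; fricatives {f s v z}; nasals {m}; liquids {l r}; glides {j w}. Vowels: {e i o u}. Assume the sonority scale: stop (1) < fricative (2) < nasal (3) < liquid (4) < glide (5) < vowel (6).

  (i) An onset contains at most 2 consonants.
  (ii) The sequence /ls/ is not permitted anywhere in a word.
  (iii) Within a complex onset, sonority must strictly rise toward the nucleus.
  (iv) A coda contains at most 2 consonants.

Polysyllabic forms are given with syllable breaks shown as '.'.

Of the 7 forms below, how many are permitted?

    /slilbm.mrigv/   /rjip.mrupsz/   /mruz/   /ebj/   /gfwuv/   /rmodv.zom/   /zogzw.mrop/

2

/slilbm.mrigv/ — violates constraint (iv): syllable 1 coda /lbm/ has 3 consonants (> 2) → not permitted
/rjip.mrupsz/ — violates constraint (iv): syllable 2 coda /psz/ has 3 consonants (> 2) → not permitted
/mruz/ — σ1 onset /mr/ (3→4 rises), coda /z/ ok → permitted
/ebj/ — σ1 onset /∅/, coda /bj/ (2C) ok → permitted
/gfwuv/ — violates constraint (i): syllable 1 onset /gfw/ has 3 consonants (> 2) → not permitted
/rmodv.zom/ — violates constraint (iii): syllable 1 onset /rm/: /r/ (liquid, 4) → /m/ (nasal, 3) does not rise → not permitted
/zogzw.mrop/ — violates constraint (iv): syllable 1 coda /gzw/ has 3 consonants (> 2) → not permitted
Permitted: /mruz/, /ebj/ → 2.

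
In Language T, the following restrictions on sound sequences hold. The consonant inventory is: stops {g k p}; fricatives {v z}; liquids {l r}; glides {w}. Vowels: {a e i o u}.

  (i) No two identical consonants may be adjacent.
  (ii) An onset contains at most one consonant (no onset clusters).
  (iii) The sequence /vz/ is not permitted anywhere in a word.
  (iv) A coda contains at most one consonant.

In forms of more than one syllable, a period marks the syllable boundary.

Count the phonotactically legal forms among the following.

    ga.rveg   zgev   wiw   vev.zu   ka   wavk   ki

3

ga.rveg — violates constraint (ii): syllable 2 onset /rv/ has 2 consonants (> 1) → phonotactically illegal
zgev — violates constraint (ii): syllable 1 onset /zg/ has 2 consonants (> 1) → phonotactically illegal
wiw — σ1 onset /w/, coda /w/ ok → phonotactically legal
vev.zu — violates constraint (iii): contains banned sequence /vz/ → phonotactically illegal
ka — σ1 onset /k/, coda /∅/ ok → phonotactically legal
wavk — violates constraint (iv): syllable 1 coda /vk/ has 2 consonants (> 1) → phonotactically illegal
ki — σ1 onset /k/, coda /∅/ ok → phonotactically legal
Phonotactically legal: wiw, ka, ki → 3.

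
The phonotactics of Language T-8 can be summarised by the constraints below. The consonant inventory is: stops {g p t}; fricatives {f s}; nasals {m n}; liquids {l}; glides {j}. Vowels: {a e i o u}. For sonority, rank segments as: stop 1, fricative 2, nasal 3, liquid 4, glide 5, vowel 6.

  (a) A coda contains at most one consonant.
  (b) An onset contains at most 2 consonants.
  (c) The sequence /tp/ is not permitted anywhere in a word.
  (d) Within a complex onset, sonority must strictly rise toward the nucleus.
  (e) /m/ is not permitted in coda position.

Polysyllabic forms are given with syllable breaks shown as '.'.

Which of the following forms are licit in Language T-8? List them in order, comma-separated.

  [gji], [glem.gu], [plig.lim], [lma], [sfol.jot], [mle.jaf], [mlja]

[gji], [mle.jaf]

[gji] — σ1 onset /gj/ (1→5 rises), coda /∅/ ok → licit
[glem.gu] — violates constraint (e): syllable 1 coda contains /m/ → illicit
[plig.lim] — violates constraint (e): syllable 2 coda contains /m/ → illicit
[lma] — violates constraint (d): syllable 1 onset /lm/: /l/ (liquid, 4) → /m/ (nasal, 3) does not rise → illicit
[sfol.jot] — violates constraint (d): syllable 1 onset /sf/: /s/ (fricative, 2) → /f/ (fricative, 2) does not rise → illicit
[mle.jaf] — σ1 onset /ml/ (3→4 rises), coda /∅/ ok; σ2 onset /j/, coda /f/ ok → licit
[mlja] — violates constraint (b): syllable 1 onset /mlj/ has 3 consonants (> 2) → illicit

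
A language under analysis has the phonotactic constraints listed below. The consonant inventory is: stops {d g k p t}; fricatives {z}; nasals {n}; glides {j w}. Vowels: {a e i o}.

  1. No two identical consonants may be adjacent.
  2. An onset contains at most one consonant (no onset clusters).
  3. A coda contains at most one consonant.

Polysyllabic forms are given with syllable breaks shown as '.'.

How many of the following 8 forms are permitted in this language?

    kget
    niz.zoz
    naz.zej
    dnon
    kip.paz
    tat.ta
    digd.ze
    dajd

0

kget — violates constraint 2: syllable 1 onset /kg/ has 2 consonants (> 1) → not permitted
niz.zoz — violates constraint 1: adjacent identical consonants /zz/ → not permitted
naz.zej — violates constraint 1: adjacent identical consonants /zz/ → not permitted
dnon — violates constraint 2: syllable 1 onset /dn/ has 2 consonants (> 1) → not permitted
kip.paz — violates constraint 1: adjacent identical consonants /pp/ → not permitted
tat.ta — violates constraint 1: adjacent identical consonants /tt/ → not permitted
digd.ze — violates constraint 3: syllable 1 coda /gd/ has 2 consonants (> 1) → not permitted
dajd — violates constraint 3: syllable 1 coda /jd/ has 2 consonants (> 1) → not permitted
No form is permitted → 0.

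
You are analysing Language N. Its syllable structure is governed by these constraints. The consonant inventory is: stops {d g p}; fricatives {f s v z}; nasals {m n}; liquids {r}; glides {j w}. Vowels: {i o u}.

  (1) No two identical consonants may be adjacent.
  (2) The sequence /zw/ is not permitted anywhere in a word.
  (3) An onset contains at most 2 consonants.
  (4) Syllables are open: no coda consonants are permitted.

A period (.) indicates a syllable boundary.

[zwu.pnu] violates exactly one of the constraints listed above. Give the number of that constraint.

2

[zwu.pnu]: contains banned sequence /zw/.
This is a violation of constraint 2: "The sequence /zw/ is not permitted anywhere in a word."
The remaining constraints (1, 3, 4) are satisfied.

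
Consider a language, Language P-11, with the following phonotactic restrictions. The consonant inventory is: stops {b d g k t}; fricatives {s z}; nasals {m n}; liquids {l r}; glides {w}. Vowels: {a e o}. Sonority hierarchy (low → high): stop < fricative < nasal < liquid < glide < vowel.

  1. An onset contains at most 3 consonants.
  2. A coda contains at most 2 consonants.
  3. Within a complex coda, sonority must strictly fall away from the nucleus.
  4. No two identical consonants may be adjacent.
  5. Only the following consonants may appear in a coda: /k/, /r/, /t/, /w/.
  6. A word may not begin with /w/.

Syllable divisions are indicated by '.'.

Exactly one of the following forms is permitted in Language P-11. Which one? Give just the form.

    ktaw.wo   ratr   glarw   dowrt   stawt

stawt

ktaw.wo — violates constraint 4: adjacent identical consonants /ww/ → not permitted
ratr — violates constraint 3: syllable 1 coda /tr/: /t/ (stop, 1) → /r/ (liquid, 4) does not fall → not permitted
glarw — violates constraint 3: syllable 1 coda /rw/: /r/ (liquid, 4) → /w/ (glide, 5) does not fall → not permitted
dowrt — violates constraint 2: syllable 1 coda /wrt/ has 3 consonants (> 2) → not permitted
stawt — σ1 onset /st/ (2C), coda /wt/ (5→1 falls) ok → permitted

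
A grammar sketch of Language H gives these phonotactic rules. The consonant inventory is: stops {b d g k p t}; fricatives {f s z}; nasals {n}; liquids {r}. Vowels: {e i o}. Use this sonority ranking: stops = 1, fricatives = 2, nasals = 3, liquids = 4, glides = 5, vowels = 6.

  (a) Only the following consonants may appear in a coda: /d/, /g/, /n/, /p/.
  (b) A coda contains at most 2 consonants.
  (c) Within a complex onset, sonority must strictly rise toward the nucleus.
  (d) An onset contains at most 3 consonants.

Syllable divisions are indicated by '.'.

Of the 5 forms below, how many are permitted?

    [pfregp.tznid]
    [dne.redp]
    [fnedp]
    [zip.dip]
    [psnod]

[pfregp.tznid] — σ1 onset /pfr/ (1→2→4 rises), coda /gp/ (2C) ok; σ2 onset /tzn/ (1→2→3 rises), coda /d/ ok → permitted
[dne.redp] — σ1 onset /dn/ (1→3 rises), coda /∅/ ok; σ2 onset /r/, coda /dp/ (2C) ok → permitted
[fnedp] — σ1 onset /fn/ (2→3 rises), coda /dp/ (2C) ok → permitted
[zip.dip] — σ1 onset /z/, coda /p/ ok; σ2 onset /d/, coda /p/ ok → permitted
[psnod] — σ1 onset /psn/ (1→2→3 rises), coda /d/ ok → permitted
Permitted: [pfregp.tznid], [dne.redp], [fnedp], [zip.dip], [psnod] → 5.

5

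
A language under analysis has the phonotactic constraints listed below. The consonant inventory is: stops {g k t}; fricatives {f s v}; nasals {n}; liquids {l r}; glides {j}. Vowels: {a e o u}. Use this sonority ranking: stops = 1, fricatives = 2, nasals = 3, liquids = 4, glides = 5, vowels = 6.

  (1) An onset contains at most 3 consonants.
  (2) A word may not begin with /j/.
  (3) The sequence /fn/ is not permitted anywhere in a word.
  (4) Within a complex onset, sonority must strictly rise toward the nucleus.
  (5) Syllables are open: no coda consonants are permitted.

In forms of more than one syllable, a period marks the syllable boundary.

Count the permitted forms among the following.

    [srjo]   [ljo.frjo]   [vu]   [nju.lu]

4

[srjo] — σ1 onset /srj/ (2→4→5 rises), coda /∅/ ok → permitted
[ljo.frjo] — σ1 onset /lj/ (4→5 rises), coda /∅/ ok; σ2 onset /frj/ (2→4→5 rises), coda /∅/ ok → permitted
[vu] — σ1 onset /v/, coda /∅/ ok → permitted
[nju.lu] — σ1 onset /nj/ (3→5 rises), coda /∅/ ok; σ2 onset /l/, coda /∅/ ok → permitted
Permitted: [srjo], [ljo.frjo], [vu], [nju.lu] → 4.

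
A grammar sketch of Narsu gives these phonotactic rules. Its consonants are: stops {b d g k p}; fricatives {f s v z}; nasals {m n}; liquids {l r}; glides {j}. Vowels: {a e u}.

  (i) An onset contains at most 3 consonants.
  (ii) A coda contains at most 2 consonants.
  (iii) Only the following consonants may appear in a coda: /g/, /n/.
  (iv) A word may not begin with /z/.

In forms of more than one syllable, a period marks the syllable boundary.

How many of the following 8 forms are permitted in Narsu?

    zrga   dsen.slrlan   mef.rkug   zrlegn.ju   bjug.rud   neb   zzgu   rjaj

zrga — violates constraint (iv): word begins with /z/ → not permitted
dsen.slrlan — violates constraint (i): syllable 2 onset /slrl/ has 4 consonants (> 3) → not permitted
mef.rkug — violates constraint (iii): syllable 1 coda contains /f/, which is not a licensed coda consonant → not permitted
zrlegn.ju — violates constraint (iv): word begins with /z/ → not permitted
bjug.rud — violates constraint (iii): syllable 2 coda contains /d/, which is not a licensed coda consonant → not permitted
neb — violates constraint (iii): syllable 1 coda contains /b/, which is not a licensed coda consonant → not permitted
zzgu — violates constraint (iv): word begins with /z/ → not permitted
rjaj — violates constraint (iii): syllable 1 coda contains /j/, which is not a licensed coda consonant → not permitted
No form is permitted → 0.

0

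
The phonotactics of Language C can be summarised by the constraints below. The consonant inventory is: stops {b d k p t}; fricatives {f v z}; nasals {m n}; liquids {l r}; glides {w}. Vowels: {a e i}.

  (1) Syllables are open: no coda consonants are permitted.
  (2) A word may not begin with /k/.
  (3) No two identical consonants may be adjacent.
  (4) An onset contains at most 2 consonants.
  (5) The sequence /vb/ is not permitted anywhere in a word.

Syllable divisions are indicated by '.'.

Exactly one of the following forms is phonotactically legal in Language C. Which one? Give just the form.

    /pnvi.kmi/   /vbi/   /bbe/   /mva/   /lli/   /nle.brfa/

/mva/

/pnvi.kmi/ — violates constraint 4: syllable 1 onset /pnv/ has 3 consonants (> 2) → phonotactically illegal
/vbi/ — violates constraint 5: contains banned sequence /vb/ → phonotactically illegal
/bbe/ — violates constraint 3: adjacent identical consonants /bb/ → phonotactically illegal
/mva/ — σ1 onset /mv/ (2C), coda /∅/ ok → phonotactically legal
/lli/ — violates constraint 3: adjacent identical consonants /ll/ → phonotactically illegal
/nle.brfa/ — violates constraint 4: syllable 2 onset /brf/ has 3 consonants (> 2) → phonotactically illegal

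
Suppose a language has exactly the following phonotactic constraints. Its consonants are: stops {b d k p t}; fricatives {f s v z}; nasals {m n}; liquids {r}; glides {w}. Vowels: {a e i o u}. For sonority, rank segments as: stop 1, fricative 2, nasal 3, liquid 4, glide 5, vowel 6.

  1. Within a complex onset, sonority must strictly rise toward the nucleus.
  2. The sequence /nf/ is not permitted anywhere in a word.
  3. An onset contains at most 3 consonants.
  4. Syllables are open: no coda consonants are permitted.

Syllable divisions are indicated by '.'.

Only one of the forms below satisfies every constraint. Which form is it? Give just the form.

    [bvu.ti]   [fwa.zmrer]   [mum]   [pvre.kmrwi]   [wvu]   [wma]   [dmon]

[bvu.ti]

[bvu.ti] — σ1 onset /bv/ (1→2 rises), coda /∅/ ok; σ2 onset /t/, coda /∅/ ok → well-formed
[fwa.zmrer] — violates constraint 4: syllable 2 coda /r/ has 1 consonant (> 0) → ill-formed
[mum] — violates constraint 4: syllable 1 coda /m/ has 1 consonant (> 0) → ill-formed
[pvre.kmrwi] — violates constraint 3: syllable 2 onset /kmrw/ has 4 consonants (> 3) → ill-formed
[wvu] — violates constraint 1: syllable 1 onset /wv/: /w/ (glide, 5) → /v/ (fricative, 2) does not rise → ill-formed
[wma] — violates constraint 1: syllable 1 onset /wm/: /w/ (glide, 5) → /m/ (nasal, 3) does not rise → ill-formed
[dmon] — violates constraint 4: syllable 1 coda /n/ has 1 consonant (> 0) → ill-formed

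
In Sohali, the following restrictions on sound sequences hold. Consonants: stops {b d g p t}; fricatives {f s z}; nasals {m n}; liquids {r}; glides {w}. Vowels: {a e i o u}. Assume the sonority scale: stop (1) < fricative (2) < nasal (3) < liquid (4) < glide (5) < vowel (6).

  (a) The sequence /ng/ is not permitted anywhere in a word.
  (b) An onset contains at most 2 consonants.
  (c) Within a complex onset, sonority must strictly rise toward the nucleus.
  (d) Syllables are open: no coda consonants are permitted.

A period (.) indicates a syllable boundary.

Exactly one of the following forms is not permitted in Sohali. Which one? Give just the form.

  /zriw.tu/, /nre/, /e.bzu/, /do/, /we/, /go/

/zriw.tu/

/zriw.tu/ — violates constraint (d): syllable 1 coda /w/ has 1 consonant (> 0) → not permitted
/nre/ — σ1 onset /nr/ (3→4 rises), coda /∅/ ok → permitted
/e.bzu/ — σ1 onset /∅/, coda /∅/ ok; σ2 onset /bz/ (1→2 rises), coda /∅/ ok → permitted
/do/ — σ1 onset /d/, coda /∅/ ok → permitted
/we/ — σ1 onset /w/, coda /∅/ ok → permitted
/go/ — σ1 onset /g/, coda /∅/ ok → permitted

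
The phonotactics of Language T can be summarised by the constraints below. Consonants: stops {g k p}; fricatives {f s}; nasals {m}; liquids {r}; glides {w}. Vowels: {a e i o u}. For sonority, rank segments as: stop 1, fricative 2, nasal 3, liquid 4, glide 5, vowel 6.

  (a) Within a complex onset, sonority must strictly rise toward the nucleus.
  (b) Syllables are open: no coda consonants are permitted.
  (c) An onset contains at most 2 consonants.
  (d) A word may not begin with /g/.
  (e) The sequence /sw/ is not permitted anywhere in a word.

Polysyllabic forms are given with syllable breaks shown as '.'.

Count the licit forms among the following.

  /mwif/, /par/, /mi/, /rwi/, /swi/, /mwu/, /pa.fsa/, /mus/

3

/mwif/ — violates constraint (b): syllable 1 coda /f/ has 1 consonant (> 0) → illicit
/par/ — violates constraint (b): syllable 1 coda /r/ has 1 consonant (> 0) → illicit
/mi/ — σ1 onset /m/, coda /∅/ ok → licit
/rwi/ — σ1 onset /rw/ (4→5 rises), coda /∅/ ok → licit
/swi/ — violates constraint (e): contains banned sequence /sw/ → illicit
/mwu/ — σ1 onset /mw/ (3→5 rises), coda /∅/ ok → licit
/pa.fsa/ — violates constraint (a): syllable 2 onset /fs/: /f/ (fricative, 2) → /s/ (fricative, 2) does not rise → illicit
/mus/ — violates constraint (b): syllable 1 coda /s/ has 1 consonant (> 0) → illicit
Licit: /mi/, /rwi/, /mwu/ → 3.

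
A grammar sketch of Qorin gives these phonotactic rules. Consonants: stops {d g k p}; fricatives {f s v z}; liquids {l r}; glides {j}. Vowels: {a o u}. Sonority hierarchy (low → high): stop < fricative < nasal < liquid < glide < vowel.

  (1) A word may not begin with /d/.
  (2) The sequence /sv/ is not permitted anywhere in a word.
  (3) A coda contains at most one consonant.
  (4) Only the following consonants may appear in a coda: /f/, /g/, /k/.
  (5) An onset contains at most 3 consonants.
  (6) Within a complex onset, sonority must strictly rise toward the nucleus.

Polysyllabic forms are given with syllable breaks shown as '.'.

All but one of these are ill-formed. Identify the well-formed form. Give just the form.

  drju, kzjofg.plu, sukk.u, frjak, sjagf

frjak

drju — violates constraint 1: word begins with /d/ → ill-formed
kzjofg.plu — violates constraint 3: syllable 1 coda /fg/ has 2 consonants (> 1) → ill-formed
sukk.u — violates constraint 3: syllable 1 coda /kk/ has 2 consonants (> 1) → ill-formed
frjak — σ1 onset /frj/ (2→4→5 rises), coda /k/ ok → well-formed
sjagf — violates constraint 3: syllable 1 coda /gf/ has 2 consonants (> 1) → ill-formed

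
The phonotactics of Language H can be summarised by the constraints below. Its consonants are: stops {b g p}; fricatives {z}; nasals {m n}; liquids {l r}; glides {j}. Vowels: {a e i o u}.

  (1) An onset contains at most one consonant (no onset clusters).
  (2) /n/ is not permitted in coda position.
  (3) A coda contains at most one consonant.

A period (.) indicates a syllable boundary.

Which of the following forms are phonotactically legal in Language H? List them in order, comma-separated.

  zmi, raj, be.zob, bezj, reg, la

zmi — violates constraint 1: syllable 1 onset /zm/ has 2 consonants (> 1) → phonotactically illegal
raj — σ1 onset /r/, coda /j/ ok → phonotactically legal
be.zob — σ1 onset /b/, coda /∅/ ok; σ2 onset /z/, coda /b/ ok → phonotactically legal
bezj — violates constraint 3: syllable 1 coda /zj/ has 2 consonants (> 1) → phonotactically illegal
reg — σ1 onset /r/, coda /g/ ok → phonotactically legal
la — σ1 onset /l/, coda /∅/ ok → phonotactically legal

raj, be.zob, reg, la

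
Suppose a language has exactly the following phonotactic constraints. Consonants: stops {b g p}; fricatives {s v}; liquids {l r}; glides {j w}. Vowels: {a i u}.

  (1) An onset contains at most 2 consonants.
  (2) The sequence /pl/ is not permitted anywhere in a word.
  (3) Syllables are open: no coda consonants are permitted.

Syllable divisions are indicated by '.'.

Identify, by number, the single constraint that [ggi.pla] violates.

[ggi.pla]: contains banned sequence /pl/.
This is a violation of constraint 2: "The sequence /pl/ is not permitted anywhere in a word."
The remaining constraints (1, 3) are satisfied.

2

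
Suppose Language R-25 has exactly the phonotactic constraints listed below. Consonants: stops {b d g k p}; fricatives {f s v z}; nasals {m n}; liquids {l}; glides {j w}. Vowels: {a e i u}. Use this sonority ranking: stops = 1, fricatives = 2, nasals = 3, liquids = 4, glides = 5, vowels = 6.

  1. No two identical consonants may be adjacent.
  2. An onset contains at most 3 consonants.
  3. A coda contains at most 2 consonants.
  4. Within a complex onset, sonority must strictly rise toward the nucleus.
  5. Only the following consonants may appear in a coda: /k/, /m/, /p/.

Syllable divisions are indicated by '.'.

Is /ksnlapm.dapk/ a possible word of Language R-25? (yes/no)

no

/ksnlapm.dapk/ — violates constraint 2: syllable 1 onset /ksnl/ has 4 consonants (> 3) → illicit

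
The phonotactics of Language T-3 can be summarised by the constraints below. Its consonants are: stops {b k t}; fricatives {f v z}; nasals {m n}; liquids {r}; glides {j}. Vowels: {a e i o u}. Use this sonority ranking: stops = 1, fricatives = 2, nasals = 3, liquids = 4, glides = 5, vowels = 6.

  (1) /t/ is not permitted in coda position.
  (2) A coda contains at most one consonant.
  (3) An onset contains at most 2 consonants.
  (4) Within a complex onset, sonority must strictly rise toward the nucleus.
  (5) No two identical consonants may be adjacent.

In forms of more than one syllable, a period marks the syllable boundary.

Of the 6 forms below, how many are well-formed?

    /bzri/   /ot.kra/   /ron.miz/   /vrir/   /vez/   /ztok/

/bzri/ — violates constraint 3: syllable 1 onset /bzr/ has 3 consonants (> 2) → ill-formed
/ot.kra/ — violates constraint 1: syllable 1 coda contains /t/ → ill-formed
/ron.miz/ — σ1 onset /r/, coda /n/ ok; σ2 onset /m/, coda /z/ ok → well-formed
/vrir/ — σ1 onset /vr/ (2→4 rises), coda /r/ ok → well-formed
/vez/ — σ1 onset /v/, coda /z/ ok → well-formed
/ztok/ — violates constraint 4: syllable 1 onset /zt/: /z/ (fricative, 2) → /t/ (stop, 1) does not rise → ill-formed
Well-formed: /ron.miz/, /vrir/, /vez/ → 3.

3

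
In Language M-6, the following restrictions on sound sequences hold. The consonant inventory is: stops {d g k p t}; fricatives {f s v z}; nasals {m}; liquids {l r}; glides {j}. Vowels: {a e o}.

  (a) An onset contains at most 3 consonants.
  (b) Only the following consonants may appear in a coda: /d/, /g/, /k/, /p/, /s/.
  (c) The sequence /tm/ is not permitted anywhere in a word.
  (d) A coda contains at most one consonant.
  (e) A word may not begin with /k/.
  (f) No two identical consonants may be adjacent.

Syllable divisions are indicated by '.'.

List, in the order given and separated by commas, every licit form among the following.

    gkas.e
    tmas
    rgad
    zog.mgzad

gkas.e, rgad, zog.mgzad

gkas.e — σ1 onset /gk/ (2C), coda /s/ ok; σ2 onset /∅/, coda /∅/ ok → licit
tmas — violates constraint (c): contains banned sequence /tm/ → illicit
rgad — σ1 onset /rg/ (2C), coda /d/ ok → licit
zog.mgzad — σ1 onset /z/, coda /g/ ok; σ2 onset /mgz/ (3C), coda /d/ ok → licit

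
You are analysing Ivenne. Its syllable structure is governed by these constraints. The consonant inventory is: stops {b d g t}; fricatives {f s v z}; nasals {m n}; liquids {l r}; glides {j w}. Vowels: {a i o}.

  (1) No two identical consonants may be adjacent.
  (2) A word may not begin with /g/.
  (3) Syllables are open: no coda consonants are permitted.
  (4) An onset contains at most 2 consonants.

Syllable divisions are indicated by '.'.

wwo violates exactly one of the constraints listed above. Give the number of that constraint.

wwo: adjacent identical consonants /ww/.
This is a violation of constraint 1: "No two identical consonants may be adjacent."
The remaining constraints (2, 3, 4) are satisfied.

1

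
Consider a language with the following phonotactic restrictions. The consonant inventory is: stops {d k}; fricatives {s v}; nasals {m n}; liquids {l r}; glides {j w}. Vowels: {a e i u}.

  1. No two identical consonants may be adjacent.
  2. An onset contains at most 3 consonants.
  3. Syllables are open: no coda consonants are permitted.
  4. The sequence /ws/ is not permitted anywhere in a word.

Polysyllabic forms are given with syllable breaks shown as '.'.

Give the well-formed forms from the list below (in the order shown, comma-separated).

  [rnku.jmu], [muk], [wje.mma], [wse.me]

[rnku.jmu] — σ1 onset /rnk/ (3C), coda /∅/ ok; σ2 onset /jm/ (2C), coda /∅/ ok → well-formed
[muk] — violates constraint 3: syllable 1 coda /k/ has 1 consonant (> 0) → ill-formed
[wje.mma] — violates constraint 1: adjacent identical consonants /mm/ → ill-formed
[wse.me] — violates constraint 4: contains banned sequence /ws/ → ill-formed

[rnku.jmu]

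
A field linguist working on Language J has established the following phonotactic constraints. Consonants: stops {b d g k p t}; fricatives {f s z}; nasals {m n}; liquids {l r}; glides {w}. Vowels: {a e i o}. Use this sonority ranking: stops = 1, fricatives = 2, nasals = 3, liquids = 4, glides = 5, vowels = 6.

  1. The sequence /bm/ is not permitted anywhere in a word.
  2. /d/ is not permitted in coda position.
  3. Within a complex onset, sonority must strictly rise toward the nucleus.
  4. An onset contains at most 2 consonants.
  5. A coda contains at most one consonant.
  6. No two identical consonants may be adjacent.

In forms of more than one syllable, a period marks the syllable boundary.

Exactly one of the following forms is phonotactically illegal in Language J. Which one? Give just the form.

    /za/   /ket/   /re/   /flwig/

/za/ — σ1 onset /z/, coda /∅/ ok → phonotactically legal
/ket/ — σ1 onset /k/, coda /t/ ok → phonotactically legal
/re/ — σ1 onset /r/, coda /∅/ ok → phonotactically legal
/flwig/ — violates constraint 4: syllable 1 onset /flw/ has 3 consonants (> 2) → phonotactically illegal

/flwig/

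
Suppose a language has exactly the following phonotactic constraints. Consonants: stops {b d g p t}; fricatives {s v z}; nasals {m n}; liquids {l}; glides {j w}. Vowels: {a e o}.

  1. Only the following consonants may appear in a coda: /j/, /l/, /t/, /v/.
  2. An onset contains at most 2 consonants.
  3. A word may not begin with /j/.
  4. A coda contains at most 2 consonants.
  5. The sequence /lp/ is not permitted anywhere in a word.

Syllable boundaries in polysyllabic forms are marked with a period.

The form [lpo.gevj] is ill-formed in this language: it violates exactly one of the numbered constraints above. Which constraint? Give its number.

5

[lpo.gevj]: contains banned sequence /lp/.
This is a violation of constraint 5: "The sequence /lp/ is not permitted anywhere in a word."
The remaining constraints (1, 2, 3, 4) are satisfied.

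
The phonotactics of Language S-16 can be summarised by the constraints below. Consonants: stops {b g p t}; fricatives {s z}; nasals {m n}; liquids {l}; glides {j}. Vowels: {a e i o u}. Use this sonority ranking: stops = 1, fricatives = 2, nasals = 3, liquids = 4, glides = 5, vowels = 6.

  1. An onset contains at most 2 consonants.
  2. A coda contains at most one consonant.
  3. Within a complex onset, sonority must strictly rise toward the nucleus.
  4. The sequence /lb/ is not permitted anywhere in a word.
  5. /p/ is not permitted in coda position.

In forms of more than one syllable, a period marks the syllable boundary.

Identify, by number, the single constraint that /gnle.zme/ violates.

/gnle.zme/: syllable 1 onset /gnl/ has 3 consonants (> 2).
This is a violation of constraint 1: "An onset contains at most 2 consonants."
The remaining constraints (2, 3, 4, 5) are satisfied.

1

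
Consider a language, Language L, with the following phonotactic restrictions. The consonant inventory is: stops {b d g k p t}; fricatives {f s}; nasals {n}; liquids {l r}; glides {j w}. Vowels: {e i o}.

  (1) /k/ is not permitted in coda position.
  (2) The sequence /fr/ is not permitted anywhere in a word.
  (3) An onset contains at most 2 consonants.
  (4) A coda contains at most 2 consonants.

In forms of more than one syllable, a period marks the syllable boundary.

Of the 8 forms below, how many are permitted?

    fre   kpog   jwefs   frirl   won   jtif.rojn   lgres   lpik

3

fre — violates constraint 2: contains banned sequence /fr/ → not permitted
kpog — σ1 onset /kp/ (2C), coda /g/ ok → permitted
jwefs — σ1 onset /jw/ (2C), coda /fs/ (2C) ok → permitted
frirl — violates constraint 2: contains banned sequence /fr/ → not permitted
won — σ1 onset /w/, coda /n/ ok → permitted
jtif.rojn — violates constraint 2: contains banned sequence /fr/ → not permitted
lgres — violates constraint 3: syllable 1 onset /lgr/ has 3 consonants (> 2) → not permitted
lpik — violates constraint 1: syllable 1 coda contains /k/ → not permitted
Permitted: kpog, jwefs, won → 3.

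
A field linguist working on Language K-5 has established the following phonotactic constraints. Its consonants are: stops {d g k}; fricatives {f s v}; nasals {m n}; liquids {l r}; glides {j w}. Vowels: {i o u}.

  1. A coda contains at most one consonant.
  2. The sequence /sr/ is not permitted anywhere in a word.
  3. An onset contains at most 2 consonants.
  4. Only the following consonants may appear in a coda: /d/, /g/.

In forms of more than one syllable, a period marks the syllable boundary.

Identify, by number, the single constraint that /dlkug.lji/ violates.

3

/dlkug.lji/: syllable 1 onset /dlk/ has 3 consonants (> 2).
This is a violation of constraint 3: "An onset contains at most 2 consonants."
The remaining constraints (1, 2, 4) are satisfied.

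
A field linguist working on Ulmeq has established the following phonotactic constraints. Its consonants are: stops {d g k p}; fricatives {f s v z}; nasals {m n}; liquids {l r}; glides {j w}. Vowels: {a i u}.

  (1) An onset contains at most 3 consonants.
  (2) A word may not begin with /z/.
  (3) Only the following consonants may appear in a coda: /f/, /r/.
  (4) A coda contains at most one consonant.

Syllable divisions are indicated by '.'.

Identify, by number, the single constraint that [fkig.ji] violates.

[fkig.ji]: syllable 1 coda contains /g/, which is not a licensed coda consonant.
This is a violation of constraint 3: "Only the following consonants may appear in a coda: /f/, /r/."
The remaining constraints (1, 2, 4) are satisfied.

3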